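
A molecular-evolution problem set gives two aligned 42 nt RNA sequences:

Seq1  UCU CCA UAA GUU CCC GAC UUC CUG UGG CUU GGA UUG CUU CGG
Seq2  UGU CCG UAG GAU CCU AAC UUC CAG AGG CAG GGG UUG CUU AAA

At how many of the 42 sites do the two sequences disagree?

The sequences differ at positions 2 (C/G), 6 (A/G), 9 (A/G), 11 (U/A), 15 (C/U), 16 (G/A), 23 (U/A), 25 (U/A), 29 (U/A), 30 (U/G), 33 (A/G), 40 (C/A), 41 (G/A), 42 (G/A).
That gives 14 mismatches out of 42 aligned sites, so the Hamming distance is 14.

14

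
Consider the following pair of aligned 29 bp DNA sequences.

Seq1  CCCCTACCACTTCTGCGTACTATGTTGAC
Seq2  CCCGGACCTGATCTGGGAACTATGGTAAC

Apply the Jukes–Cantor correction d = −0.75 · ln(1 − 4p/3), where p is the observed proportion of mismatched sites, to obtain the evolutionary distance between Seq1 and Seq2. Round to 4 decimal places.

0.4006

The sequences differ at positions 4 (C/G), 5 (T/G), 9 (A/T), 10 (C/G), 11 (T/A), 16 (C/G), 18 (T/A), 25 (T/G), 27 (G/A).
p = 9/29 = 0.310345.
d = −0.75 · ln(1 − (4/3)·0.310345) = −0.75 · ln(0.586207) = −0.75 · (-0.534082) = 0.4006.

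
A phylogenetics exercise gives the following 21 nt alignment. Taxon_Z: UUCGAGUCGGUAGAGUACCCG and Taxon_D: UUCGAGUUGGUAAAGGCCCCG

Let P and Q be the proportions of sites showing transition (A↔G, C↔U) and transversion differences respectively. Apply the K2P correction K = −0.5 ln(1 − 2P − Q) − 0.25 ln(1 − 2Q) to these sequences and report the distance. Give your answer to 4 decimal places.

Mismatches occur at site 8 (C↔U, transition), site 13 (G↔A, transition), site 16 (U↔G, transversion), site 17 (A↔C, transversion).
Of the 4 differences, 2 transitions and 2 transversions over 21 sites: P = 2/21 = 0.095238, Q = 2/21 = 0.095238.
d = −0.5·ln(0.714286) − 0.25·ln(0.809524) = −0.5·(-0.336472) − 0.25·(-0.211309) = 0.2211.

0.2211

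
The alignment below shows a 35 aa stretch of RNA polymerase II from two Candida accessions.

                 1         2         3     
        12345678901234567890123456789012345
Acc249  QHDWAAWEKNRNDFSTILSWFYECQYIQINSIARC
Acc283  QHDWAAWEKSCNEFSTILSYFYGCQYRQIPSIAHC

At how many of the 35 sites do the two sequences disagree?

Mismatches occur at site 10 (N/S), site 11 (R/C), site 13 (D/E), site 20 (W/Y), site 23 (E/G), site 27 (I/R), site 30 (N/P), site 34 (R/H).
That gives 8 mismatches out of 35 aligned sites, so the Hamming distance is 8.

8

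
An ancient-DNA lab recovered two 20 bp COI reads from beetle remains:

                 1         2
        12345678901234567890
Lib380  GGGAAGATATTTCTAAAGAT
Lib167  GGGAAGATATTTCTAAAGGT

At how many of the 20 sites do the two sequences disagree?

1

A single mismatch occurs at site 19 (A↔G).
That gives 1 mismatch out of 20 aligned sites, so the Hamming distance is 1.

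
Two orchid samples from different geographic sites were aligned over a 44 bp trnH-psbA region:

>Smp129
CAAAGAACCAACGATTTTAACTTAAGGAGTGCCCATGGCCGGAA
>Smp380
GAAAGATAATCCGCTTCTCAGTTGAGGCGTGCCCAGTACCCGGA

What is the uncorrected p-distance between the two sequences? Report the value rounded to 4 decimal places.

The sequences differ at positions 1 (C/G), 7 (A/T), 8 (C/A), 9 (C/A), 10 (A/T), 11 (A/C), 14 (A/C), 17 (T/C), 19 (A/C), 21 (C/G), 24 (A/G), 28 (A/C), 36 (T/G), 37 (G/T), 38 (G/A), 41 (G/C), 43 (A/G).
There are 17 differences over 44 sites, so p = 17/44 = 0.3864.

0.3864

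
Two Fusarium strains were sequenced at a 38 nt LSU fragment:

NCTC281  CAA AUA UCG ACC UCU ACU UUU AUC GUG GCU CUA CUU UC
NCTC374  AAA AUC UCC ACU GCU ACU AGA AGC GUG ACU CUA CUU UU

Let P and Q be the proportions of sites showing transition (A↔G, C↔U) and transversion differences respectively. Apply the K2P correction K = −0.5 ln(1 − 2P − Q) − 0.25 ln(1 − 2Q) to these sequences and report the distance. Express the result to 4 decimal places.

0.3664

Mismatches occur at site 1 (C↔A, transversion), site 6 (A↔C, transversion), site 9 (G↔C, transversion), site 12 (C↔U, transition), site 13 (U↔G, transversion), site 19 (U↔A, transversion), site 20 (U↔G, transversion), site 21 (U↔A, transversion), site 23 (U↔G, transversion), site 28 (G↔A, transition), site 38 (C↔U, transition).
Of the 11 differences, 3 transitions and 8 transversions over 38 sites: P = 3/38 = 0.078947, Q = 8/38 = 0.210526.
d = −0.5·ln(0.631580) − 0.25·ln(0.578948) = −0.5·(-0.459531) − 0.25·(-0.546543) = 0.3664.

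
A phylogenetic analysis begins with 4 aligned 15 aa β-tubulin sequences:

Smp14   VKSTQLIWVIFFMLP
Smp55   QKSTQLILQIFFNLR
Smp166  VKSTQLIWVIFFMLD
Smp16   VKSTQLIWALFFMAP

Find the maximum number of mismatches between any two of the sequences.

Pairwise Hamming distances:
  Smp14 vs Smp55: 5
  Smp14 vs Smp166: 1
  Smp14 vs Smp16: 3
  Smp55 vs Smp166: 5
  Smp55 vs Smp16: 7
  Smp166 vs Smp16: 4
The largest is 7, between Smp55 and Smp16.

7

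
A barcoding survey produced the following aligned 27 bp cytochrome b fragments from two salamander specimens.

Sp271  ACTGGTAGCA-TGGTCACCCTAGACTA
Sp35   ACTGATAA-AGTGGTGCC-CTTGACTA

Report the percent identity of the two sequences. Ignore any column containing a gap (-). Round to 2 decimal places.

79.17%

Excluding the 3 gap columns leaves 24 comparable sites.
Mismatches occur at site 5 (G↔A), site 8 (G↔A), site 16 (C↔G), site 17 (A↔C), site 22 (A↔T).
19 of the 24 comparable sites match, so the percent identity is 19/24 × 100 = 79.17%.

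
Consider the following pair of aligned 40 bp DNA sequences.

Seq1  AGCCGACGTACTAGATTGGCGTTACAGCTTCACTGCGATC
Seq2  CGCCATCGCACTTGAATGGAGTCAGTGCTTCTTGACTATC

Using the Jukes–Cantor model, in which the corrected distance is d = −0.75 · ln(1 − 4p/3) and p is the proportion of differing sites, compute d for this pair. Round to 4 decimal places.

The sequences differ at positions 1 (A/C), 5 (G/A), 6 (A/T), 9 (T/C), 13 (A/T), 16 (T/A), 20 (C/A), 23 (T/C), 25 (C/G), 26 (A/T), 32 (A/T), 33 (C/T), 34 (T/G), 35 (G/A), 37 (G/T).
p = 15/40 = 0.375000.
d = −0.75 · ln(1 − (4/3)·0.375000) = −0.75 · ln(0.500000) = −0.75 · (-0.693147) = 0.5199.

0.5199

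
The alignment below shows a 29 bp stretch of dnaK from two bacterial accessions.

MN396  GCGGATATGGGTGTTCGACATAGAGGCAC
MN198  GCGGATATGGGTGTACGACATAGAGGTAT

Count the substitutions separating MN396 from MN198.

3

Differing sites — 15:T/A; 27:C/T; 29:C/T.
That gives 3 mismatches out of 29 aligned sites, so the Hamming distance is 3.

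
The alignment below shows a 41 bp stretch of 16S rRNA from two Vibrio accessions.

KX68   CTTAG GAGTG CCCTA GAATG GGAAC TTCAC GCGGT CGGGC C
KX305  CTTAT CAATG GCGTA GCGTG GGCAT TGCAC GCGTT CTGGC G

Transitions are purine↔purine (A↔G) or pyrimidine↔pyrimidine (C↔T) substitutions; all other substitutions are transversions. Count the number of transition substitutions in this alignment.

Mismatches occur at site 5 (G↔T, transversion), site 6 (G↔C, transversion), site 8 (G↔A, transition), site 11 (C↔G, transversion), site 13 (C↔G, transversion), site 17 (A↔C, transversion), site 18 (A↔G, transition), site 23 (A↔C, transversion), site 25 (C↔T, transition), site 27 (T↔G, transversion), site 34 (G↔T, transversion), site 37 (G↔T, transversion), site 41 (C↔G, transversion).
Of the 13 differences, 3 transitions and 10 transversions, so the answer is 3.

3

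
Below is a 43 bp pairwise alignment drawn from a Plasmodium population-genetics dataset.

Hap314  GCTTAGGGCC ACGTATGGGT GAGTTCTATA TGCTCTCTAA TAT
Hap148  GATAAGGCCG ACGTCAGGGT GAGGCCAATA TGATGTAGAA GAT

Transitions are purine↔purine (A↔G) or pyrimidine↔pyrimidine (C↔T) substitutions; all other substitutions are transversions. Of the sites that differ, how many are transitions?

1

Differing sites — 2:C/A (Tv); 4:T/A (Tv); 8:G/C (Tv); 10:C/G (Tv); 15:A/C (Tv); 16:T/A (Tv); 24:T/G (Tv); 25:T/C (Ti); 27:T/A (Tv); 33:C/A (Tv); 35:C/G (Tv); 37:C/A (Tv); 38:T/G (Tv); 41:T/G (Tv).
Of the 14 differences, 1 transition and 13 transversions, so the answer is 1.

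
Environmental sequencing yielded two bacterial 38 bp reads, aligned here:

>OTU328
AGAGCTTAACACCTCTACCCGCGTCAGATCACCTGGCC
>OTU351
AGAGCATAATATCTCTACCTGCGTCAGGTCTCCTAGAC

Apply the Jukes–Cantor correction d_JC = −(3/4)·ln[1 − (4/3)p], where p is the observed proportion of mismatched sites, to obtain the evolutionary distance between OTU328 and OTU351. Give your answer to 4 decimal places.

Differing sites — 6:T/A; 10:C/T; 12:C/T; 20:C/T; 28:A/G; 31:A/T; 35:G/A; 37:C/A.
p = 8/38 = 0.210526.
d = −0.75 · ln(1 − (4/3)·0.210526) = −0.75 · ln(0.719299) = −0.75 · (-0.329478) = 0.2471.

0.2471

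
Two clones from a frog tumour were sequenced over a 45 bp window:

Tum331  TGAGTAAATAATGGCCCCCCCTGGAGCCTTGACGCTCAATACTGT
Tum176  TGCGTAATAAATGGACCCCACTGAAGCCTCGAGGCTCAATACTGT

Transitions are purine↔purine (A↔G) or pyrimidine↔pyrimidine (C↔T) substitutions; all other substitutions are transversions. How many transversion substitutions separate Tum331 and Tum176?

6

Mismatches occur at site 3 (A↔C, transversion), site 8 (A↔T, transversion), site 9 (T↔A, transversion), site 15 (C↔A, transversion), site 20 (C↔A, transversion), site 24 (G↔A, transition), site 30 (T↔C, transition), site 33 (C↔G, transversion).
Of the 8 differences, 2 transitions and 6 transversions, so the answer is 6.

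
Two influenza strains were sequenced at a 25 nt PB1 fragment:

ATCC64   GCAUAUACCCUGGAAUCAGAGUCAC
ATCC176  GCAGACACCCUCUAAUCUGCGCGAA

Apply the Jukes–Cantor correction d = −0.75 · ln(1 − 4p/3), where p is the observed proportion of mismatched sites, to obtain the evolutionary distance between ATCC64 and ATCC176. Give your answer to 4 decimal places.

Differing sites — 4:U/G; 6:U/C; 12:G/C; 13:G/U; 18:A/U; 20:A/C; 22:U/C; 23:C/G; 25:C/A.
p = 9/25 = 0.360000.
d = −0.75 · ln(1 − (4/3)·0.360000) = −0.75 · ln(0.520000) = −0.75 · (-0.653926) = 0.4904.

0.4904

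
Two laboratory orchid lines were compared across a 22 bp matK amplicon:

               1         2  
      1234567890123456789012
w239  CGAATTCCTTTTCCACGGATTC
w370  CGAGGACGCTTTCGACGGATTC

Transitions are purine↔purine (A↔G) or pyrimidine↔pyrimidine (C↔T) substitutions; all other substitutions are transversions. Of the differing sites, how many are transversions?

4

The sequences differ at positions 4 (A/G, transition), 5 (T/G, transversion), 6 (T/A, transversion), 8 (C/G, transversion), 9 (T/C, transition), 14 (C/G, transversion).
Of the 6 differences, 2 transitions and 4 transversions, so the answer is 4.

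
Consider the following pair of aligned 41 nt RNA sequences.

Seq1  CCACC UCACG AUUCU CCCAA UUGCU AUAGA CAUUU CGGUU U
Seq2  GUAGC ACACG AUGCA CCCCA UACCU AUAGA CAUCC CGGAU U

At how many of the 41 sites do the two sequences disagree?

12

The sequences differ at positions 1 (C/G), 2 (C/U), 4 (C/G), 6 (U/A), 13 (U/G), 15 (U/A), 19 (A/C), 22 (U/A), 23 (G/C), 34 (U/C), 35 (U/C), 39 (U/A).
That gives 12 mismatches out of 41 aligned sites, so the Hamming distance is 12.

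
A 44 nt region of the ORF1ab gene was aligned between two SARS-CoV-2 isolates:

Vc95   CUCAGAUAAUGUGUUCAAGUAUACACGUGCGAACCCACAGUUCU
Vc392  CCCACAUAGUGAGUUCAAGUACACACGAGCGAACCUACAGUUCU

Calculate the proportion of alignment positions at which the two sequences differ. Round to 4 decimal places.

0.1591

Mismatches occur at site 2 (U→C), site 5 (G→C), site 9 (A→G), site 12 (U→A), site 22 (U→C), site 28 (U→A), site 36 (C→U).
There are 7 differences over 44 sites, so p = 7/44 = 0.1591.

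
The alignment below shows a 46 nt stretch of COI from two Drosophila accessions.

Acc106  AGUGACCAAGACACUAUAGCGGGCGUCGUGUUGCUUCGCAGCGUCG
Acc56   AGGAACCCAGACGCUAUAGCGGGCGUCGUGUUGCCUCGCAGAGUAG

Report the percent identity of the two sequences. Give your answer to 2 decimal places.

The sequences differ at positions 3 (U/G), 4 (G/A), 8 (A/C), 13 (A/G), 35 (U/C), 42 (C/A), 45 (C/A).
39 of the 46 sites match, so the percent identity is 39/46 × 100 = 84.78%.

84.78%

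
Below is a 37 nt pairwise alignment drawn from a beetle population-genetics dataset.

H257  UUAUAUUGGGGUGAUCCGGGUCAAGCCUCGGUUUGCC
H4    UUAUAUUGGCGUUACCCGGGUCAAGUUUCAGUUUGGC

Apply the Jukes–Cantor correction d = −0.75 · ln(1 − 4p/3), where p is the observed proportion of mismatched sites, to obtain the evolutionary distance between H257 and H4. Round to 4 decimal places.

0.2180

The sequences differ at positions 10 (G/C), 13 (G/U), 15 (U/C), 26 (C/U), 27 (C/U), 30 (G/A), 36 (C/G).
p = 7/37 = 0.189189.
d = −0.75 · ln(1 − (4/3)·0.189189) = −0.75 · ln(0.747748) = −0.75 · (-0.290689) = 0.2180.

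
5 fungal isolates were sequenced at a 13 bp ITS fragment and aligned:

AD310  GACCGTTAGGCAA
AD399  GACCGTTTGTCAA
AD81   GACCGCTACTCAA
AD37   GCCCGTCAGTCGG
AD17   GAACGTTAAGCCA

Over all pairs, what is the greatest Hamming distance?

7

Pairwise Hamming distances:
  AD310 vs AD399: 2
  AD310 vs AD81: 3
  AD310 vs AD37: 5
  AD310 vs AD17: 3
  AD399 vs AD81: 3
  AD399 vs AD37: 5
  AD399 vs AD17: 5
  AD81 vs AD37: 6
  AD81 vs AD17: 5
  AD37 vs AD17: 7
The largest is 7, between AD37 and AD17.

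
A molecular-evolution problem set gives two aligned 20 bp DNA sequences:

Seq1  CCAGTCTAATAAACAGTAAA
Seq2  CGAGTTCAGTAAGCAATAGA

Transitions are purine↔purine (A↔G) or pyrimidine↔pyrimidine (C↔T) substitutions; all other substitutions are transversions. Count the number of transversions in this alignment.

The sequences differ at positions 2 (C/G, transversion), 6 (C/T, transition), 7 (T/C, transition), 9 (A/G, transition), 13 (A/G, transition), 16 (G/A, transition), 19 (A/G, transition).
Of the 7 differences, 6 transitions and 1 transversion, so the answer is 1.

1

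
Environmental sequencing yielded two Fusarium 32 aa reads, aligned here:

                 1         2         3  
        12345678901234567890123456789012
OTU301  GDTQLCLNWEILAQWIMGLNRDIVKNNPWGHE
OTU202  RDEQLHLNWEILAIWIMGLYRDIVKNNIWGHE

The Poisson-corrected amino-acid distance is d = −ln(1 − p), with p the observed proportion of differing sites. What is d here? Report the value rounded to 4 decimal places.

Mismatches occur at site 1 (G/R), site 3 (T/E), site 6 (C/H), site 14 (Q/I), site 20 (N/Y), site 28 (P/I).
p = 6/32 = 0.187500.
d = −ln(1 − 0.187500) = −ln(0.812500) = 0.2076.

0.2076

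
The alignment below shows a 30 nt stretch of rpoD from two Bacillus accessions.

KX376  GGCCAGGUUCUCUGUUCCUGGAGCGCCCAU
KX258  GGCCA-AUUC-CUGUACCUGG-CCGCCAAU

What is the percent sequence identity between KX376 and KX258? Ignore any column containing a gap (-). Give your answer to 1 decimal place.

Excluding the 3 gap columns leaves 27 comparable sites.
Differing sites — 7:G/A; 16:U/A; 23:G/C; 28:C/A.
23 of the 27 comparable sites match, so the percent identity is 23/27 × 100 = 85.2%.

85.2%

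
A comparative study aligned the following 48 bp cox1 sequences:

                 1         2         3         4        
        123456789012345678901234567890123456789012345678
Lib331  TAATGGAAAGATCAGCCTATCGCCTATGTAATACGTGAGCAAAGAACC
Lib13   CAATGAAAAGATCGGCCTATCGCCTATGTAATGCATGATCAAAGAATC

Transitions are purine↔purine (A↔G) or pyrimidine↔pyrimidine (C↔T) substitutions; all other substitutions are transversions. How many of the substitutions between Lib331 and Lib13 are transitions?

6

Differing sites — 1:T/C (Ti); 6:G/A (Ti); 14:A/G (Ti); 33:A/G (Ti); 35:G/A (Ti); 39:G/T (Tv); 47:C/T (Ti).
Of the 7 differences, 6 transitions and 1 transversion, so the answer is 6.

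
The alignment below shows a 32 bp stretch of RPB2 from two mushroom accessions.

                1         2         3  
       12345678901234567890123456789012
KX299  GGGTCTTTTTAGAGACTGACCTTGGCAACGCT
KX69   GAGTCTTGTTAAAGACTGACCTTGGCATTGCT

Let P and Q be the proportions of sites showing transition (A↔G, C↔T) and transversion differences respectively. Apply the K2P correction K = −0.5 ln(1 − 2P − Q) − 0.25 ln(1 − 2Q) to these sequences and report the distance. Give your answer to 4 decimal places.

0.1772

Mismatches occur at site 2 (G↔A, transition), site 8 (T↔G, transversion), site 12 (G↔A, transition), site 28 (A↔T, transversion), site 29 (C↔T, transition).
Of the 5 differences, 3 transitions and 2 transversions over 32 sites: P = 3/32 = 0.093750, Q = 2/32 = 0.062500.
d = −0.5·ln(0.750000) − 0.25·ln(0.875000) = −0.5·(-0.287682) − 0.25·(-0.133531) = 0.1772.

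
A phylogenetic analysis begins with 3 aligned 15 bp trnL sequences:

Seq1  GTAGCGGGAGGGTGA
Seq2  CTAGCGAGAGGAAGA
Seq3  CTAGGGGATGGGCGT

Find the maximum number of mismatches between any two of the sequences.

7

Pairwise Hamming distances:
  Seq1 vs Seq2: 4
  Seq1 vs Seq3: 6
  Seq2 vs Seq3: 7
The largest is 7, between Seq2 and Seq3.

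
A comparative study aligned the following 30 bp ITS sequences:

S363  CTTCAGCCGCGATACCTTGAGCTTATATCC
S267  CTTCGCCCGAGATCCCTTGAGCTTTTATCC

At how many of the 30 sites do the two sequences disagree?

5

The sequences differ at positions 5 (A/G), 6 (G/C), 10 (C/A), 14 (A/C), 25 (A/T).
That gives 5 mismatches out of 30 aligned sites, so the Hamming distance is 5.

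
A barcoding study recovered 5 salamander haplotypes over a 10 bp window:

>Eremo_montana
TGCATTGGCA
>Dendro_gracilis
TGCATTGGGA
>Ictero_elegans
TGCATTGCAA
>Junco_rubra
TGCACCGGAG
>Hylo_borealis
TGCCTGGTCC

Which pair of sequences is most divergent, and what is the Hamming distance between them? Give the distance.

6

Pairwise Hamming distances:
  Eremo_montana vs Dendro_gracilis: 1
  Eremo_montana vs Ictero_elegans: 2
  Eremo_montana vs Junco_rubra: 4
  Eremo_montana vs Hylo_borealis: 4
  Dendro_gracilis vs Ictero_elegans: 2
  Dendro_gracilis vs Junco_rubra: 4
  Dendro_gracilis vs Hylo_borealis: 5
  Ictero_elegans vs Junco_rubra: 4
  Ictero_elegans vs Hylo_borealis: 5
  Junco_rubra vs Hylo_borealis: 6
The largest is 6, between Junco_rubra and Hylo_borealis.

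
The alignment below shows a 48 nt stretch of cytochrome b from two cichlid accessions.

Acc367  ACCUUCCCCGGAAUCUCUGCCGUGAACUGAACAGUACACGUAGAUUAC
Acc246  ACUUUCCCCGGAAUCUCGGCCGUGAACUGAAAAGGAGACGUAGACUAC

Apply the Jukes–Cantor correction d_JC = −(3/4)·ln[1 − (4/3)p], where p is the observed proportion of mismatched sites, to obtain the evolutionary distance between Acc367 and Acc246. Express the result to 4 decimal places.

0.1367

Differing sites — 3:C/U; 18:U/G; 32:C/A; 35:U/G; 37:C/G; 45:U/C.
p = 6/48 = 0.125000.
d = −0.75 · ln(1 − (4/3)·0.125000) = −0.75 · ln(0.833333) = −0.75 · (-0.182322) = 0.1367.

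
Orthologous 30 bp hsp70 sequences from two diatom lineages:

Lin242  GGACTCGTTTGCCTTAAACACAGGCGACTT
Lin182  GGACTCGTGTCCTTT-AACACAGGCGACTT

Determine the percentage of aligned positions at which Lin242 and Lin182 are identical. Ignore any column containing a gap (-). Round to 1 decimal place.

Excluding the 1 gap column leaves 29 comparable sites.
Differing sites — 9:T/G; 11:G/C; 13:C/T.
26 of the 29 comparable sites match, so the percent identity is 26/29 × 100 = 89.7%.

89.7%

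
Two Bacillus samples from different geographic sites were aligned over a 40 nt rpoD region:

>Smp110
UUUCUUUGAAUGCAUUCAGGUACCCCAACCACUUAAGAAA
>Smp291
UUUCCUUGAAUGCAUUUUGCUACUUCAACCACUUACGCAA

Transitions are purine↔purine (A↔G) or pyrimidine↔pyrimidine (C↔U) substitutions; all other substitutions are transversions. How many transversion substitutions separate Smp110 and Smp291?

4

Differing sites — 5:U/C (Ti); 17:C/U (Ti); 18:A/U (Tv); 20:G/C (Tv); 24:C/U (Ti); 25:C/U (Ti); 36:A/C (Tv); 38:A/C (Tv).
Of the 8 differences, 4 transitions and 4 transversions, so the answer is 4.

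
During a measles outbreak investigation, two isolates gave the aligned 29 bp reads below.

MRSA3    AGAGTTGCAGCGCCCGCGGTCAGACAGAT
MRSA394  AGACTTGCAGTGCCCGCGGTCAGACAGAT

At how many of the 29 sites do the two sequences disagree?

Mismatches occur at site 4 (G→C), site 11 (C→T).
That gives 2 mismatches out of 29 aligned sites, so the Hamming distance is 2.

2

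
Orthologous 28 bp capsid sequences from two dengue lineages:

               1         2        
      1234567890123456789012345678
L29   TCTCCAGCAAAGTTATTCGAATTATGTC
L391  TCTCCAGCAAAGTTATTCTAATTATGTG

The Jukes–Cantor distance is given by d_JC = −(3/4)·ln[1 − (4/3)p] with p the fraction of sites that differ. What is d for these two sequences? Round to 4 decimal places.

0.0751

Mismatches occur at site 19 (G→T), site 28 (C→G).
p = 2/28 = 0.071429.
d = −0.75 · ln(1 − (4/3)·0.071429) = −0.75 · ln(0.904761) = −0.75 · (-0.100084) = 0.0751.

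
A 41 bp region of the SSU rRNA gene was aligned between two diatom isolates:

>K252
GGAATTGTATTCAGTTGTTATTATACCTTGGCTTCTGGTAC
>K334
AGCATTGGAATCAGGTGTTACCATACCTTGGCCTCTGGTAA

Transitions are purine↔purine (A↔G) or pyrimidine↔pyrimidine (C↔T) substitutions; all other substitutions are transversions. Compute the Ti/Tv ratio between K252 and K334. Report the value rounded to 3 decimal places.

0.800

The sequences differ at positions 1 (G/A, transition), 3 (A/C, transversion), 8 (T/G, transversion), 10 (T/A, transversion), 15 (T/G, transversion), 21 (T/C, transition), 22 (T/C, transition), 33 (T/C, transition), 41 (C/A, transversion).
Of the 9 differences, 4 transitions and 5 transversions, so Ti/Tv = 4/5 = 0.800.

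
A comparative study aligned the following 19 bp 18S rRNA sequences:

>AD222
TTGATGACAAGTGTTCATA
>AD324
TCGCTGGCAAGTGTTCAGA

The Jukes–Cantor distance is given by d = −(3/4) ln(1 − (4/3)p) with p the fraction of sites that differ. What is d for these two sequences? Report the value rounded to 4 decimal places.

The sequences differ at positions 2 (T/C), 4 (A/C), 7 (A/G), 18 (T/G).
p = 4/19 = 0.210526.
d = −0.75 · ln(1 − (4/3)·0.210526) = −0.75 · ln(0.719299) = −0.75 · (-0.329478) = 0.2471.

0.2471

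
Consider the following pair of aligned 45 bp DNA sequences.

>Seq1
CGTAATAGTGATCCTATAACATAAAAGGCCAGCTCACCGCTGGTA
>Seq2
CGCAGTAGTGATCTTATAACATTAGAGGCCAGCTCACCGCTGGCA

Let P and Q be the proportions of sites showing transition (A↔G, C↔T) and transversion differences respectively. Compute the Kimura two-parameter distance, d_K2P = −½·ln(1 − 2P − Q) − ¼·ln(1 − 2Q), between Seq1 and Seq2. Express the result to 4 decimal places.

Mismatches occur at site 3 (T↔C, transition), site 5 (A↔G, transition), site 14 (C↔T, transition), site 23 (A↔T, transversion), site 25 (A↔G, transition), site 44 (T↔C, transition).
Of the 6 differences, 5 transitions and 1 transversion over 45 sites: P = 5/45 = 0.111111, Q = 1/45 = 0.022222.
d = −0.5·ln(0.755556) − 0.25·ln(0.955556) = −0.5·(-0.280301) − 0.25·(-0.045462) = 0.1515.

0.1515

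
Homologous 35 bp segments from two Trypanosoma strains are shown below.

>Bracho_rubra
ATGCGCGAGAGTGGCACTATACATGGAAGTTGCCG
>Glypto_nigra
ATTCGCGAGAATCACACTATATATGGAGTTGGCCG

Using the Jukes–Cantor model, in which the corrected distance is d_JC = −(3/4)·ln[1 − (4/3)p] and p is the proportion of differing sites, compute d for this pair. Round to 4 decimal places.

Mismatches occur at site 3 (G↔T), site 11 (G↔A), site 13 (G↔C), site 14 (G↔A), site 22 (C↔T), site 28 (A↔G), site 29 (G↔T), site 31 (T↔G).
p = 8/35 = 0.228571.
d = −0.75 · ln(1 − (4/3)·0.228571) = −0.75 · ln(0.695239) = −0.75 · (-0.363500) = 0.2726.

0.2726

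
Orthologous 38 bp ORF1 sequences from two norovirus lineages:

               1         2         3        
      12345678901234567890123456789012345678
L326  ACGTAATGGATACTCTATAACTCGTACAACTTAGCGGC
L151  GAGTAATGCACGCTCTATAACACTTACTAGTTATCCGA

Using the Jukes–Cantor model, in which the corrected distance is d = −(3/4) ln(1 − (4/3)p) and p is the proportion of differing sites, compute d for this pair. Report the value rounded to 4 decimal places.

0.4099

Mismatches occur at site 1 (A/G), site 2 (C/A), site 9 (G/C), site 11 (T/C), site 12 (A/G), site 22 (T/A), site 24 (G/T), site 28 (A/T), site 30 (C/G), site 34 (G/T), site 36 (G/C), site 38 (C/A).
p = 12/38 = 0.315789.
d = −0.75 · ln(1 − (4/3)·0.315789) = −0.75 · ln(0.578948) = −0.75 · (-0.546543) = 0.4099.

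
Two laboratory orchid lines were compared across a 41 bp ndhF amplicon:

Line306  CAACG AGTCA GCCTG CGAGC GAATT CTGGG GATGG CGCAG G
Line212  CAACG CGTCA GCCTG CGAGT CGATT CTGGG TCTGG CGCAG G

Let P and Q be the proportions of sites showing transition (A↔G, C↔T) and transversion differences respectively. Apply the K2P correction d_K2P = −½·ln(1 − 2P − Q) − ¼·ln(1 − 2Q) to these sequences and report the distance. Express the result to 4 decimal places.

Mismatches occur at site 6 (A↔C, transversion), site 20 (C↔T, transition), site 21 (G↔C, transversion), site 22 (A↔G, transition), site 31 (G↔T, transversion), site 32 (A↔C, transversion).
Of the 6 differences, 2 transitions and 4 transversions over 41 sites: P = 2/41 = 0.048780, Q = 4/41 = 0.097561.
d = −0.5·ln(0.804879) − 0.25·ln(0.804878) = −0.5·(-0.217063) − 0.25·(-0.217065) = 0.1628.

0.1628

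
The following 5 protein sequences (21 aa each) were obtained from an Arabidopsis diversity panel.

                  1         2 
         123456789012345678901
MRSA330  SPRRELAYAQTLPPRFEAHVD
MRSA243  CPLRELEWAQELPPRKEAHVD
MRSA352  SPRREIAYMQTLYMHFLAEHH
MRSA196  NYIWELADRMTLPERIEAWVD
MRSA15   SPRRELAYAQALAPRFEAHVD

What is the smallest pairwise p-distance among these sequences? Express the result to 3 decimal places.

Pairwise Hamming distances:
  MRSA330 vs MRSA243: 6
  MRSA330 vs MRSA352: 9
  MRSA330 vs MRSA196: 10
  MRSA330 vs MRSA15: 2
  MRSA243 vs MRSA352: 15
  MRSA243 vs MRSA196: 12
  MRSA243 vs MRSA15: 7
  MRSA352 vs MRSA196: 16
  MRSA352 vs MRSA15: 10
  MRSA196 vs MRSA15: 12
The smallest is 2 mismatches, between MRSA330 and MRSA15; p = 2/21 = 0.095.

0.095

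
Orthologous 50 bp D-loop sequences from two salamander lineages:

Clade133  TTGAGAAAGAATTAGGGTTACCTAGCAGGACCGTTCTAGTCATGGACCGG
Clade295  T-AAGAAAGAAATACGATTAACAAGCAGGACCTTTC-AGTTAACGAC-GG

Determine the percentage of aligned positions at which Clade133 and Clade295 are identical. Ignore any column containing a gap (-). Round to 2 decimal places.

Excluding the 3 gap columns leaves 47 comparable sites.
The sequences differ at positions 3 (G/A), 12 (T/A), 15 (G/C), 17 (G/A), 21 (C/A), 23 (T/A), 33 (G/T), 41 (C/T), 43 (T/A), 44 (G/C).
37 of the 47 comparable sites match, so the percent identity is 37/47 × 100 = 78.72%.

78.72%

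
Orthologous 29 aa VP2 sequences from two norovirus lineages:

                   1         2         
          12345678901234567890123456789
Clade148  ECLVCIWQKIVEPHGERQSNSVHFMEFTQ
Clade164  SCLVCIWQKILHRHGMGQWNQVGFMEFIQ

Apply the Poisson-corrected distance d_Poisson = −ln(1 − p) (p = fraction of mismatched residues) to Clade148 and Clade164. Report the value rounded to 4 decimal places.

0.4229

The sequences differ at positions 1 (E/S), 11 (V/L), 12 (E/H), 13 (P/R), 16 (E/M), 17 (R/G), 19 (S/W), 21 (S/Q), 23 (H/G), 28 (T/I).
p = 10/29 = 0.344828.
d = −ln(1 − 0.344828) = −ln(0.655172) = 0.4229.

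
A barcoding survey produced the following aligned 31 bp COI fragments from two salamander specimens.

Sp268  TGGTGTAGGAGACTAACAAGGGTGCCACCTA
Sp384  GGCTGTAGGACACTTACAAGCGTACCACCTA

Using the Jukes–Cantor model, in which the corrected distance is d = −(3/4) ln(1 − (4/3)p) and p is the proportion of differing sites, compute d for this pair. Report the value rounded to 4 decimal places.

0.2239

Mismatches occur at site 1 (T/G), site 3 (G/C), site 11 (G/C), site 15 (A/T), site 21 (G/C), site 24 (G/A).
p = 6/31 = 0.193548.
d = −0.75 · ln(1 − (4/3)·0.193548) = −0.75 · ln(0.741936) = −0.75 · (-0.298492) = 0.2239.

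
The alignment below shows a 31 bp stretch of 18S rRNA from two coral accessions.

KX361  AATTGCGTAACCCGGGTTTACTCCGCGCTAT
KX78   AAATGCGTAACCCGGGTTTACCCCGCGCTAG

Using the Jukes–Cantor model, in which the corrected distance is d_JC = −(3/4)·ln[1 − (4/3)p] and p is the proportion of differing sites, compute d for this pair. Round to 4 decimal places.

Mismatches occur at site 3 (T→A), site 22 (T→C), site 31 (T→G).
p = 3/31 = 0.096774.
d = −0.75 · ln(1 − (4/3)·0.096774) = −0.75 · ln(0.870968) = −0.75 · (-0.138150) = 0.1036.

0.1036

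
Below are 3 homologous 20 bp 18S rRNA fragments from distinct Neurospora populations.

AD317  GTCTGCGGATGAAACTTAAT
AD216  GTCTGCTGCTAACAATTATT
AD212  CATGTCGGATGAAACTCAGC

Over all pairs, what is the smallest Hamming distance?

6

Pairwise Hamming distances:
  AD317 vs AD216: 6
  AD317 vs AD212: 8
  AD216 vs AD212: 13
The smallest is 6, between AD317 and AD216.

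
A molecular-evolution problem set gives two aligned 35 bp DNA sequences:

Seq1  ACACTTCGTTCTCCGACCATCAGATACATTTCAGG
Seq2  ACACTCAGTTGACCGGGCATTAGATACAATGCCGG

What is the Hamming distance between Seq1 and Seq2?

Mismatches occur at site 6 (T/C), site 7 (C/A), site 11 (C/G), site 12 (T/A), site 16 (A/G), site 17 (C/G), site 21 (C/T), site 29 (T/A), site 31 (T/G), site 33 (A/C).
That gives 10 mismatches out of 35 aligned sites, so the Hamming distance is 10.

10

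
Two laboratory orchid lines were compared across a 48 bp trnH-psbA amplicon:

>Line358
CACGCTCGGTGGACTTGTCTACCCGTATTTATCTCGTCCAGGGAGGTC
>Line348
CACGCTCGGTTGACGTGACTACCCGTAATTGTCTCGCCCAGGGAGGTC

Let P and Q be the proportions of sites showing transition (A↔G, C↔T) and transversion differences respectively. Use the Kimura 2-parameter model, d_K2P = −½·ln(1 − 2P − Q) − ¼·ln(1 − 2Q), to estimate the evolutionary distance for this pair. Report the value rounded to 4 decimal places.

Mismatches occur at site 11 (G↔T, transversion), site 15 (T↔G, transversion), site 18 (T↔A, transversion), site 28 (T↔A, transversion), site 31 (A↔G, transition), site 37 (T↔C, transition).
Of the 6 differences, 2 transitions and 4 transversions over 48 sites: P = 2/48 = 0.041667, Q = 4/48 = 0.083333.
d = −0.5·ln(0.833333) − 0.25·ln(0.833334) = −0.5·(-0.182322) − 0.25·(-0.182321) = 0.1367.

0.1367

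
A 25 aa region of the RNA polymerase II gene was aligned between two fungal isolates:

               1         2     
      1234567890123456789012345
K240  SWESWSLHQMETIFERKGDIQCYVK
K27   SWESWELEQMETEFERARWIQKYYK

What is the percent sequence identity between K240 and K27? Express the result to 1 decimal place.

Mismatches occur at site 6 (S/E), site 8 (H/E), site 13 (I/E), site 17 (K/A), site 18 (G/R), site 19 (D/W), site 22 (C/K), site 24 (V/Y).
17 of the 25 sites match, so the percent identity is 17/25 × 100 = 68.0%.

68.0%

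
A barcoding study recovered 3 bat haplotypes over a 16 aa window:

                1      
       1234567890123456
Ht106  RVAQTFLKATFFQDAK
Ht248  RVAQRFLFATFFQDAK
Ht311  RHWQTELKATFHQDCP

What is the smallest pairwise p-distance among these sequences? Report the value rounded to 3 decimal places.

Pairwise Hamming distances:
  Ht106 vs Ht248: 2
  Ht106 vs Ht311: 6
  Ht248 vs Ht311: 8
The smallest is 2 mismatches, between Ht106 and Ht248; p = 2/16 = 0.125.

0.125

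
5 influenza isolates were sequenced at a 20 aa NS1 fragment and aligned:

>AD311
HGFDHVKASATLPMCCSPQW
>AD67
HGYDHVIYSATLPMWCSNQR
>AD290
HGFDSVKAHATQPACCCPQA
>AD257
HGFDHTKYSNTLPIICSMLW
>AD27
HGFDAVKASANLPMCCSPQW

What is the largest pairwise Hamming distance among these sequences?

12

Pairwise Hamming distances:
  AD311 vs AD67: 6
  AD311 vs AD290: 6
  AD311 vs AD257: 7
  AD311 vs AD27: 2
  AD67 vs AD290: 11
  AD67 vs AD257: 9
  AD67 vs AD27: 8
  AD290 vs AD257: 12
  AD290 vs AD27: 7
  AD257 vs AD27: 9
The largest is 12, between AD290 and AD257.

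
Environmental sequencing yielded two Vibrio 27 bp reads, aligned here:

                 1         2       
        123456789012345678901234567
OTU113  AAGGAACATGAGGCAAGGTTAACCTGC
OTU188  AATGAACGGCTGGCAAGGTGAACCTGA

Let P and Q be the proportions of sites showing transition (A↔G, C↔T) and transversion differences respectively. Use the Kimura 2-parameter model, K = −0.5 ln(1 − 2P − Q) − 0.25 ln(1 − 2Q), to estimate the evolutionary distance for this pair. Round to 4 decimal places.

0.3226

Mismatches occur at site 3 (G/T, transversion), site 8 (A/G, transition), site 9 (T/G, transversion), site 10 (G/C, transversion), site 11 (A/T, transversion), site 20 (T/G, transversion), site 27 (C/A, transversion).
Of the 7 differences, 1 transition and 6 transversions over 27 sites: P = 1/27 = 0.037037, Q = 6/27 = 0.222222.
d = −0.5·ln(0.703704) − 0.25·ln(0.555556) = −0.5·(-0.351397) − 0.25·(-0.587786) = 0.3226.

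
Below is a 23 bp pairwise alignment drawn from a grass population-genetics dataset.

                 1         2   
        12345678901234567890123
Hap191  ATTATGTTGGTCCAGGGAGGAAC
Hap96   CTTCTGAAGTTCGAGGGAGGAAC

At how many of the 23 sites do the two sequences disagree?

6

Mismatches occur at site 1 (A↔C), site 4 (A↔C), site 7 (T↔A), site 8 (T↔A), site 10 (G↔T), site 13 (C↔G).
That gives 6 mismatches out of 23 aligned sites, so the Hamming distance is 6.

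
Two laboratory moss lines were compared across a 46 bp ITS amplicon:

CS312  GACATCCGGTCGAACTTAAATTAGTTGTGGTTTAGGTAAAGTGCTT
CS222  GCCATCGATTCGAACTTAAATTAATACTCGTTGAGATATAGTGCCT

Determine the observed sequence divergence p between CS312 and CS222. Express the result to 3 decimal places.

0.261

Mismatches occur at site 2 (A↔C), site 7 (C↔G), site 8 (G↔A), site 9 (G↔T), site 24 (G↔A), site 26 (T↔A), site 27 (G↔C), site 29 (G↔C), site 33 (T↔G), site 36 (G↔A), site 39 (A↔T), site 45 (T↔C).
There are 12 differences over 46 sites, so p = 12/46 = 0.261.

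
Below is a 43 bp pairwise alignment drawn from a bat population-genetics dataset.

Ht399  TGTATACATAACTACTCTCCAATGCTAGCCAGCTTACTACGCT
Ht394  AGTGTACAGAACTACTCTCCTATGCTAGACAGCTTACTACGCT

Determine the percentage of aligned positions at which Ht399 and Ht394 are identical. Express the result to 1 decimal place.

88.4%

Differing sites — 1:T/A; 4:A/G; 9:T/G; 21:A/T; 29:C/A.
38 of the 43 sites match, so the percent identity is 38/43 × 100 = 88.4%.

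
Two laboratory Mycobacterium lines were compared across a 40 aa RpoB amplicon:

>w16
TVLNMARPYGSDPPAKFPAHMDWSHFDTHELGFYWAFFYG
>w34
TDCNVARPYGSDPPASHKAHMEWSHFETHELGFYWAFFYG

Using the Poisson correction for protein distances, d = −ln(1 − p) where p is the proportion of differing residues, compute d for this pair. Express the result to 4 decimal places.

The sequences differ at positions 2 (V/D), 3 (L/C), 5 (M/V), 16 (K/S), 17 (F/H), 18 (P/K), 22 (D/E), 27 (D/E).
p = 8/40 = 0.200000.
d = −ln(1 − 0.200000) = −ln(0.800000) = 0.2231.

0.2231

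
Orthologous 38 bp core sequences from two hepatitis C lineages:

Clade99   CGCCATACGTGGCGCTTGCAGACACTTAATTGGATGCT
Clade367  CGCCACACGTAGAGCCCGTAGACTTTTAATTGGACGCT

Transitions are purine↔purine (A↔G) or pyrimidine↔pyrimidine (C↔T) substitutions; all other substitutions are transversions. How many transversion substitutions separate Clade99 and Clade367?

Mismatches occur at site 6 (T/C, transition), site 11 (G/A, transition), site 13 (C/A, transversion), site 16 (T/C, transition), site 17 (T/C, transition), site 19 (C/T, transition), site 24 (A/T, transversion), site 25 (C/T, transition), site 35 (T/C, transition).
Of the 9 differences, 7 transitions and 2 transversions, so the answer is 2.

2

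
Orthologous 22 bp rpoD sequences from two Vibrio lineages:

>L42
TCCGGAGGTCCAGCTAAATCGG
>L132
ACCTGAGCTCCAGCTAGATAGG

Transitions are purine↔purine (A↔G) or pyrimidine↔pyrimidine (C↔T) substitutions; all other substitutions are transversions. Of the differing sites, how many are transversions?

Differing sites — 1:T/A (Tv); 4:G/T (Tv); 8:G/C (Tv); 17:A/G (Ti); 20:C/A (Tv).
Of the 5 differences, 1 transition and 4 transversions, so the answer is 4.

4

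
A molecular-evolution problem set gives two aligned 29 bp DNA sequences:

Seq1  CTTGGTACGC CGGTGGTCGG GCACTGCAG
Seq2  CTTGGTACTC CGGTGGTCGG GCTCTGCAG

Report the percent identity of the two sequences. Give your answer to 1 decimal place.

93.1%

Mismatches occur at site 9 (G→T), site 23 (A→T).
27 of the 29 sites match, so the percent identity is 27/29 × 100 = 93.1%.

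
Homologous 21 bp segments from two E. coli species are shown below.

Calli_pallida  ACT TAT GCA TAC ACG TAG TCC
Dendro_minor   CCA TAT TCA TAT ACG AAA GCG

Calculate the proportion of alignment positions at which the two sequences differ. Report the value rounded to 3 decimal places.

Mismatches occur at site 1 (A→C), site 3 (T→A), site 7 (G→T), site 12 (C→T), site 16 (T→A), site 18 (G→A), site 19 (T→G), site 21 (C→G).
There are 8 differences over 21 sites, so p = 8/21 = 0.381.

0.381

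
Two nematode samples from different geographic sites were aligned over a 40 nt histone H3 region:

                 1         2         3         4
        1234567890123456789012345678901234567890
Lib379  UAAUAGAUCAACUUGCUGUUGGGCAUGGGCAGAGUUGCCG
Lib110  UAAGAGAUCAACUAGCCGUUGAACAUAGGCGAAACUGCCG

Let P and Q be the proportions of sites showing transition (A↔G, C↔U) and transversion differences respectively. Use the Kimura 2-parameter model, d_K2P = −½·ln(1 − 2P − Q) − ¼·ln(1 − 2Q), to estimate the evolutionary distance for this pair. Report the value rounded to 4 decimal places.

0.3253

The sequences differ at positions 4 (U/G, transversion), 14 (U/A, transversion), 17 (U/C, transition), 22 (G/A, transition), 23 (G/A, transition), 27 (G/A, transition), 31 (A/G, transition), 32 (G/A, transition), 34 (G/A, transition), 35 (U/C, transition).
Of the 10 differences, 8 transitions and 2 transversions over 40 sites: P = 8/40 = 0.200000, Q = 2/40 = 0.050000.
d = −0.5·ln(0.550000) − 0.25·ln(0.900000) = −0.5·(-0.597837) − 0.25·(-0.105361) = 0.3253.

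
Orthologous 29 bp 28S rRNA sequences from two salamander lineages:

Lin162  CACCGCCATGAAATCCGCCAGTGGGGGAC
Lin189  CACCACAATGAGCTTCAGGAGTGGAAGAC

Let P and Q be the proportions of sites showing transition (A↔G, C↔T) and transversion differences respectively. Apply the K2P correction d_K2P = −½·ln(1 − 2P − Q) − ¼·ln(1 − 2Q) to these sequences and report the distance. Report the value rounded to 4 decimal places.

0.4819

Differing sites — 5:G/A (Ti); 7:C/A (Tv); 12:A/G (Ti); 13:A/C (Tv); 15:C/T (Ti); 17:G/A (Ti); 18:C/G (Tv); 19:C/G (Tv); 25:G/A (Ti); 26:G/A (Ti).
Of the 10 differences, 6 transitions and 4 transversions over 29 sites: P = 6/29 = 0.206897, Q = 4/29 = 0.137931.
d = −0.5·ln(0.448275) − 0.25·ln(0.724138) = −0.5·(-0.802348) − 0.25·(-0.322773) = 0.4819.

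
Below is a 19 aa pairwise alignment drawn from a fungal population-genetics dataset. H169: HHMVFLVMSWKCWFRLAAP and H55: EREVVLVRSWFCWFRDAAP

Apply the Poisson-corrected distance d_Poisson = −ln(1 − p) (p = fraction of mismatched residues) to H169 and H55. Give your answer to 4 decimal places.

Differing sites — 1:H/E; 2:H/R; 3:M/E; 5:F/V; 8:M/R; 11:K/F; 16:L/D.
p = 7/19 = 0.368421.
d = −ln(1 − 0.368421) = −ln(0.631579) = 0.4595.

0.4595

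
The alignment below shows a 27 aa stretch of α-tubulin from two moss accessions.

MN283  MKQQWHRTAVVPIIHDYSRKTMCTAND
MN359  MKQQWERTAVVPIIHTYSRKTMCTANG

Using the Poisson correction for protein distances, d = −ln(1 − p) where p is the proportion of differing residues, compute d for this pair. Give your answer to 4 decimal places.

Mismatches occur at site 6 (H/E), site 16 (D/T), site 27 (D/G).
p = 3/27 = 0.111111.
d = −ln(1 − 0.111111) = −ln(0.888889) = 0.1178.

0.1178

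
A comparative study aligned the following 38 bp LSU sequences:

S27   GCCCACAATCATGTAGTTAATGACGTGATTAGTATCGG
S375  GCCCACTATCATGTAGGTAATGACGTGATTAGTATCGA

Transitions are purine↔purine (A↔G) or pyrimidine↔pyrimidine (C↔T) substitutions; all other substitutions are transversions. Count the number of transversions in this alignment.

2

Differing sites — 7:A/T (Tv); 17:T/G (Tv); 38:G/A (Ti).
Of the 3 differences, 1 transition and 2 transversions, so the answer is 2.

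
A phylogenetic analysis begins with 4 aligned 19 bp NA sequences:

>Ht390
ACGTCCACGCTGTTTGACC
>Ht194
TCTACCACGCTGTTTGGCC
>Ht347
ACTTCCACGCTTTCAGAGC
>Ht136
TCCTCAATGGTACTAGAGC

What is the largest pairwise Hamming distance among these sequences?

10

Pairwise Hamming distances:
  Ht390 vs Ht194: 4
  Ht390 vs Ht347: 5
  Ht390 vs Ht136: 9
  Ht194 vs Ht347: 7
  Ht194 vs Ht136: 10
  Ht347 vs Ht136: 8
The largest is 10, between Ht194 and Ht136.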